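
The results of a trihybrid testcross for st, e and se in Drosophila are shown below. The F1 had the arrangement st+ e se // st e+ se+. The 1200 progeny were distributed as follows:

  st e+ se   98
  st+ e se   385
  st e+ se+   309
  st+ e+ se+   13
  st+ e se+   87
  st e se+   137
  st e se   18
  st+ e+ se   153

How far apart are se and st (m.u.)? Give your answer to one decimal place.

18.0 m.u.

The two rarest classes, st e se and st+ e+ se+, are the double crossovers. Comparing them with the parentals, only the st allele has switched, so st is the middle locus and the order is e – st – se.
Crossovers in the st–se interval produce the single-crossover classes st+ e se+ and st e+ se (87 + 98 = 185) plus the double crossovers (31).
RF(st–se) = (185 + 31) / 1200 = 216/1200 = 0.1800 → 18.0 m.u.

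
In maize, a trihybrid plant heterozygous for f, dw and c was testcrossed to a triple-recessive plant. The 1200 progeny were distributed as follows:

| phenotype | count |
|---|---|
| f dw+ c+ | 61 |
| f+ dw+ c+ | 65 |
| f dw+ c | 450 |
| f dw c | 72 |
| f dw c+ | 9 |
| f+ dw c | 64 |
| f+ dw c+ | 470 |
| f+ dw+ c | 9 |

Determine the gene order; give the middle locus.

f

The two most frequent reciprocal classes, f dw+ c and f+ dw c+, are the parental types, so the F1 was f dw+ c / f+ dw c+.
The two rarest classes, f+ dw+ c and f dw c+, are the double crossovers. Comparing them with the parentals, only the f allele has switched, so f is the middle locus and the order is c – f – dw.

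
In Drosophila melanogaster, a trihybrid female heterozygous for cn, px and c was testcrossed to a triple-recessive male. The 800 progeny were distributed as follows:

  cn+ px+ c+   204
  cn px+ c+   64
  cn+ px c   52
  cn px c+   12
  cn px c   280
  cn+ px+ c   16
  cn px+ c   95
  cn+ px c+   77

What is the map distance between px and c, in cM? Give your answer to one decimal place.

25.0 cM

The two most frequent reciprocal classes, cn+ px+ c+ and cn px c, are the parental types, so the F1 was cn+ px+ c+ / cn px c.
The two rarest classes, cn+ px+ c and cn px c+, are the double crossovers. Comparing them with the parentals, only the c allele has switched, so c is the middle locus and the order is cn – c – px.
Crossovers in the c–px interval produce the single-crossover classes cn+ px c+ and cn px+ c (77 + 95 = 172) plus the double crossovers (28).
RF(c–px) = (172 + 28) / 800 = 200/800 = 0.2500 → 25.0 cM.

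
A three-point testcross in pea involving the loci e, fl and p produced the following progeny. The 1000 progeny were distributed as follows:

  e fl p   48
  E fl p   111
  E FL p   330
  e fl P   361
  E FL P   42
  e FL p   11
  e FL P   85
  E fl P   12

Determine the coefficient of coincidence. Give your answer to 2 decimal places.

0.93

The two most frequent reciprocal classes, E FL p and e fl P, are the parental types, so the F1 was E FL p / e fl P.
The two rarest classes, e FL p and E fl P, are the double crossovers. Comparing them with the parentals, only the e allele has switched, so e is the middle locus and the order is fl – e – p.
fl–e: (196 + 23)/1000 = 0.2190; e–p: (90 + 23)/1000 = 0.1130.
Expected DCO frequency = 0.2190 × 0.1130 ≈ 0.02475; observed = 23/1000 ≈ 0.02300.
Coefficient of coincidence = 0.02300/0.02475 ≈ 0.93.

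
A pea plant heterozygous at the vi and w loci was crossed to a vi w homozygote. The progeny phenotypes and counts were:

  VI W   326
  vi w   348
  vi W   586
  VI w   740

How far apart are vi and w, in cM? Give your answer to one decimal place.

The two most frequent classes, VI w (740) and vi W (586), are the parental types, so the F1 was VI w / vi W.
The recombinant classes are VI W and vi w: 326 + 348 = 674.
Recombination frequency = 674/2000 = 0.3370 ≈ 33.7%, i.e. 33.7 cM.

33.7 cM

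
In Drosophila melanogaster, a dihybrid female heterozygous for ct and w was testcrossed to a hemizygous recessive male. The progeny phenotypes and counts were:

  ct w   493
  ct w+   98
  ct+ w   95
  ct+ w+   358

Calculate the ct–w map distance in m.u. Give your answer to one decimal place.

18.5 m.u.

The two most frequent classes, ct+ w+ (358) and ct w (493), are the parental types, so the F1 was ct+ w+ / ct w.
The recombinant classes are ct+ w and ct w+: 95 + 98 = 193.
Recombination frequency = 193/1044 = 0.1849 ≈ 18.5%, i.e. 18.5 m.u.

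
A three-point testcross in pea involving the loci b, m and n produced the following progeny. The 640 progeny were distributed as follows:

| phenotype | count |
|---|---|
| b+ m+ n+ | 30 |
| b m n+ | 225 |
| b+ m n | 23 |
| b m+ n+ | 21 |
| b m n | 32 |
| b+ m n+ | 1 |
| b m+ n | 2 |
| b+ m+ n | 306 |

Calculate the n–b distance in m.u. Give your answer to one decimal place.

The two most frequent reciprocal classes, b m n+ and b+ m+ n, are the parental types, so the F1 was b m n+ / b+ m+ n.
The two rarest classes, b+ m n+ and b m+ n, are the double crossovers. Comparing them with the parentals, only the b allele has switched, so b is the middle locus and the order is m – b – n.
Crossovers in the b–n interval produce the single-crossover classes b m n and b+ m+ n+ (32 + 30 = 62) plus the double crossovers (3).
RF(b–n) = (62 + 3) / 640 = 65/640 = 0.1016 → 10.2 m.u.

10.2 m.u.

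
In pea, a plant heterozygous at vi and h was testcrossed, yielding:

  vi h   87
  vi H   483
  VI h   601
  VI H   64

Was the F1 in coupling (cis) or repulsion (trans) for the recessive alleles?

The two most frequent classes are VI h (601) and vi H (483); these are the parental (non-recombinant) types.
So the F1 carried VI h on one chromosome and vi H on the other — the recessive alleles are on opposite chromosomes (trans / repulsion).

trans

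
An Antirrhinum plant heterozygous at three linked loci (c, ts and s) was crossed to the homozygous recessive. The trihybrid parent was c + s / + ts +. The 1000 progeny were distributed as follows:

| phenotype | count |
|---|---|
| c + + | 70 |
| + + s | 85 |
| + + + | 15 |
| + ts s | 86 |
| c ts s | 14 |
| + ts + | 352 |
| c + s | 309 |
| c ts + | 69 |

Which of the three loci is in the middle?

The two rarest classes, c ts s and + + +, are the double crossovers. Comparing them with the parentals, only the ts allele has switched, so ts is the middle locus and the order is c – ts – s.

ts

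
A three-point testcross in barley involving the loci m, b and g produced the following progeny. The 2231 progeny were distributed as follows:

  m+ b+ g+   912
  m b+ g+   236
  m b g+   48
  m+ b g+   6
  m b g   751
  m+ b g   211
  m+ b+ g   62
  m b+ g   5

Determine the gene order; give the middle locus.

The two most frequent reciprocal classes, m+ b+ g+ and m b g, are the parental types, so the F1 was m+ b+ g+ / m b g.
The two rarest classes, m+ b g+ and m b+ g, are the double crossovers. Comparing them with the parentals, only the b allele has switched, so b is the middle locus and the order is g – b – m.

b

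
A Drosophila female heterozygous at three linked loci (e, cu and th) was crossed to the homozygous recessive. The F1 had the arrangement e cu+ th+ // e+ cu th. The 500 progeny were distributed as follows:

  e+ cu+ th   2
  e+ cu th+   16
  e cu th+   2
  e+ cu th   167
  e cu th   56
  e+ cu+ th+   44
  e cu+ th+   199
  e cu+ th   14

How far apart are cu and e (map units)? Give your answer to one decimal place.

20.8 map units

The two rarest classes, e cu th+ and e+ cu+ th, are the double crossovers. Comparing them with the parentals, only the cu allele has switched, so cu is the middle locus and the order is th – cu – e.
Crossovers in the cu–e interval produce the single-crossover classes e+ cu+ th+ and e cu th (44 + 56 = 100) plus the double crossovers (4).
RF(cu–e) = (100 + 4) / 500 = 104/500 = 0.2080 → 20.8 map units.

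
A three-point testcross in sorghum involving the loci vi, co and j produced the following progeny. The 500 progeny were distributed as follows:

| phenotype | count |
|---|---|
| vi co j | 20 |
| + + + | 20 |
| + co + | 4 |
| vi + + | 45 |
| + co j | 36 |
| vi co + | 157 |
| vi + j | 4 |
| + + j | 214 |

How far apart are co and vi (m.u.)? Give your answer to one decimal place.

17.8 m.u.

The two most frequent reciprocal classes, vi co + and + + j, are the parental types, so the F1 was vi co + / + + j.
The two rarest classes, + co + and vi + j, are the double crossovers. Comparing them with the parentals, only the vi allele has switched, so vi is the middle locus and the order is co – vi – j.
Crossovers in the co–vi interval produce the single-crossover classes vi + + and + co j (45 + 36 = 81) plus the double crossovers (8).
RF(co–vi) = (81 + 8) / 500 = 89/500 = 0.1780 → 17.8 m.u.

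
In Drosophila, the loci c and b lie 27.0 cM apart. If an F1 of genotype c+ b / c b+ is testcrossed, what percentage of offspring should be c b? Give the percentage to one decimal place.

13.5%

A map distance of 27.0 cM corresponds to a recombination frequency of 0.270.
The F1 is c+ b / c b+, so c b is a recombinant gamete class with expected frequency r/2 = 0.270/2 = 0.1350.
That is 0.1350 = 13.5% of the progeny.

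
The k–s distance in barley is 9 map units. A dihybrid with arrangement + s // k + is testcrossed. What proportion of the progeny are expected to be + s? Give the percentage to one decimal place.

45.5%

A map distance of 9 map units corresponds to a recombination frequency of 0.090.
The F1 is + s / k +, so + s is a parental gamete class with expected frequency (1 − r)/2 = 0.910/2 = 0.4550.
That is 0.4550 = 45.5% of the progeny.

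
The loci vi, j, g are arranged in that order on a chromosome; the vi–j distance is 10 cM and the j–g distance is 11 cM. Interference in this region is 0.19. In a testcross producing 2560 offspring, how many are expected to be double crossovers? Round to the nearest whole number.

23

Map distances give recombination frequencies of 0.100 and 0.110 for the two intervals.
With interference 0.19 (so coincidence = 0.81), expected double-crossover frequency = 0.100 × 0.110 × 0.81 = 0.00891.
Expected number = 0.00891 × 2560 = 22.81 ≈ 23.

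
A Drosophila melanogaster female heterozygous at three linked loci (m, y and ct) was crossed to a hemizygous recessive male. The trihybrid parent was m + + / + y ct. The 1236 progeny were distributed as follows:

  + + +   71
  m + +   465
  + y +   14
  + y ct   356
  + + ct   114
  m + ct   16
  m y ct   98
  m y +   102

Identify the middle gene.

ct

The two rarest classes, m + ct and + y +, are the double crossovers. Comparing them with the parentals, only the ct allele has switched, so ct is the middle locus and the order is y – ct – m.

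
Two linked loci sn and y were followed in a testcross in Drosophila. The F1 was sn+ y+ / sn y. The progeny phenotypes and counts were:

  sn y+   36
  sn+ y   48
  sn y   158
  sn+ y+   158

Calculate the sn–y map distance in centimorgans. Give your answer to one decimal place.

21.0 centimorgans

The recombinant classes are sn+ y and sn y+: 48 + 36 = 84.
Recombination frequency = 84/400 = 0.2100 ≈ 21.0%, i.e. 21.0 centimorgans.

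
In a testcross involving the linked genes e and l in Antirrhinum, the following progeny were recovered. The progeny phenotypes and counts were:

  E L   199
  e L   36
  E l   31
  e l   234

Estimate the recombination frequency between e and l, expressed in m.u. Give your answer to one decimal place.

The two most frequent classes, E L (199) and e l (234), are the parental types, so the F1 was E L / e l.
The recombinant classes are E l and e L: 31 + 36 = 67.
Recombination frequency = 67/500 = 0.1340 ≈ 13.4%, i.e. 13.4 m.u.

13.4 m.u.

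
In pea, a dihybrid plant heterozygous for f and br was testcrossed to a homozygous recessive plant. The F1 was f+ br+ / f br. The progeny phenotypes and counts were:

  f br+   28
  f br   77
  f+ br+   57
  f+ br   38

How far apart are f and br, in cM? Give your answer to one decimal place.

The recombinant classes are f+ br and f br+: 38 + 28 = 66.
Recombination frequency = 66/200 = 0.3300 ≈ 33.0%, i.e. 33.0 cM.

33.0 cM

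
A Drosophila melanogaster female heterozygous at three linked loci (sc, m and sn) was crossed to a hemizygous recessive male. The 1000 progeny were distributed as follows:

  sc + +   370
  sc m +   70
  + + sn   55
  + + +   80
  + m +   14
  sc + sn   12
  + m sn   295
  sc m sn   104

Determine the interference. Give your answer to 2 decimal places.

0.18

The two most frequent reciprocal classes, + m sn and sc + +, are the parental types, so the F1 was + m sn / sc + +.
The two rarest classes, + m + and sc + sn, are the double crossovers. Comparing them with the parentals, only the sn allele has switched, so sn is the middle locus and the order is sc – sn – m.
sc–sn: (184 + 26)/1000 = 0.2100; sn–m: (125 + 26)/1000 = 0.1510.
Expected DCO frequency = 0.2100 × 0.1510 ≈ 0.03171; observed = 26/1000 ≈ 0.02600.
Coefficient of coincidence = 0.02600/0.03171 ≈ 0.82; interference = 1 − 0.82 = 0.18.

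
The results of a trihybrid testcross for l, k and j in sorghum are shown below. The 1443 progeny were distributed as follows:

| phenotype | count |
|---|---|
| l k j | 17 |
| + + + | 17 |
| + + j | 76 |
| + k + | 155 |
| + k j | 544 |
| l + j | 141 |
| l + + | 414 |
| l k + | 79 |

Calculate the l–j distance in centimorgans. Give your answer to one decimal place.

The two most frequent reciprocal classes, + k j and l + +, are the parental types, so the F1 was + k j / l + +.
The two rarest classes, l k j and + + +, are the double crossovers. Comparing them with the parentals, only the l allele has switched, so l is the middle locus and the order is k – l – j.
Crossovers in the l–j interval produce the single-crossover classes + k + and l + j (155 + 141 = 296) plus the double crossovers (34).
RF(l–j) = (296 + 34) / 1443 = 330/1443 = 0.2287 → 22.9 centimorgans.

22.9 centimorgans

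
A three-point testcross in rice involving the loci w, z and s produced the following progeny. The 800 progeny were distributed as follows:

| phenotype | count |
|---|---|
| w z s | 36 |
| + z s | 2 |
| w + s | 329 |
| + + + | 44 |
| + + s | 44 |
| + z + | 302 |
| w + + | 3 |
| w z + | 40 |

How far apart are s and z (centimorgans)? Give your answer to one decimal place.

10.6 centimorgans

The two most frequent reciprocal classes, + z + and w + s, are the parental types, so the F1 was + z + / w + s.
The two rarest classes, + z s and w + +, are the double crossovers. Comparing them with the parentals, only the s allele has switched, so s is the middle locus and the order is z – s – w.
Crossovers in the z–s interval produce the single-crossover classes + + + and w z s (44 + 36 = 80) plus the double crossovers (5).
RF(z–s) = (80 + 5) / 800 = 85/800 = 0.1062 → 10.6 centimorgans.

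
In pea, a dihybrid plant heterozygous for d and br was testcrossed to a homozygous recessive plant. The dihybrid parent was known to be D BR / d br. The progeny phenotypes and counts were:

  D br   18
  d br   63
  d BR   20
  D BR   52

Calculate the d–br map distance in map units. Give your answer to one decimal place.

24.8 map units

The recombinant classes are D br and d BR: 18 + 20 = 38.
Recombination frequency = 38/153 = 0.2484 ≈ 24.8%, i.e. 24.8 map units.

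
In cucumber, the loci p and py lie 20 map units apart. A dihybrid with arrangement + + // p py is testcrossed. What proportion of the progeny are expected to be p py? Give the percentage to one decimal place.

40.0%

A map distance of 20 map units corresponds to a recombination frequency of 0.200.
The F1 is + + / p py, so p py is a parental gamete class with expected frequency (1 − r)/2 = 0.800/2 = 0.4000.
That is 0.4000 = 40.0% of the progeny.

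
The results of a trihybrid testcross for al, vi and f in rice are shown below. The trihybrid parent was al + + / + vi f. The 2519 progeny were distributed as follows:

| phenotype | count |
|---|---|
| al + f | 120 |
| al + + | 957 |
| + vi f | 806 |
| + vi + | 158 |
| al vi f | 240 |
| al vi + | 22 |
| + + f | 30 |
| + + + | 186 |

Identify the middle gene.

vi

The two rarest classes, al vi + and + + f, are the double crossovers. Comparing them with the parentals, only the vi allele has switched, so vi is the middle locus and the order is al – vi – f.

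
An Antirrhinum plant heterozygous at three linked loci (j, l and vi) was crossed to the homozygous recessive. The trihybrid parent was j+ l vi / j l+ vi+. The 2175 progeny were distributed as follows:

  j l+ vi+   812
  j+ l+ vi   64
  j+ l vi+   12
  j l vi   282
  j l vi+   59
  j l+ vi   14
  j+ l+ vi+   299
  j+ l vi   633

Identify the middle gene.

vi

The two rarest classes, j+ l vi+ and j l+ vi, are the double crossovers. Comparing them with the parentals, only the vi allele has switched, so vi is the middle locus and the order is l – vi – j.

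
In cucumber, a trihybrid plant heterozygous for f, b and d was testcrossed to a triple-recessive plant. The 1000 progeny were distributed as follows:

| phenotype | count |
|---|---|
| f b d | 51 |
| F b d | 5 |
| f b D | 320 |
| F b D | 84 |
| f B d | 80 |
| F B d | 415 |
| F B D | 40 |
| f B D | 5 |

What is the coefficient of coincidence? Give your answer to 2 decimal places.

The two most frequent reciprocal classes, F B d and f b D, are the parental types, so the F1 was F B d / f b D.
The two rarest classes, F b d and f B D, are the double crossovers. Comparing them with the parentals, only the b allele has switched, so b is the middle locus and the order is f – b – d.
f–b: (164 + 10)/1000 = 0.1740; b–d: (91 + 10)/1000 = 0.1010.
Expected DCO frequency = 0.1740 × 0.1010 ≈ 0.01757; observed = 10/1000 ≈ 0.01000.
Coefficient of coincidence = 0.01000/0.01757 ≈ 0.57.

0.57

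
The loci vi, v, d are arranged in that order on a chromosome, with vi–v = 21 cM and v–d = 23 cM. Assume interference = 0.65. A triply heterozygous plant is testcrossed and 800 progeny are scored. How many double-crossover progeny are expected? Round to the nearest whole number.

Map distances give recombination frequencies of 0.210 and 0.230 for the two intervals.
With interference 0.65 (so coincidence = 0.35), expected double-crossover frequency = 0.210 × 0.230 × 0.35 = 0.01690.
Expected number = 0.01690 × 800 = 13.52 ≈ 14.

14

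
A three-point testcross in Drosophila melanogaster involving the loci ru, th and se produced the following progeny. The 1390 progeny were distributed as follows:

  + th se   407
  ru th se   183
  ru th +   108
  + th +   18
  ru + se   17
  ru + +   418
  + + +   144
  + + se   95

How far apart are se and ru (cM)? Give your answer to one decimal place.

26.0 cM

The two most frequent reciprocal classes, ru + + and + th se, are the parental types, so the F1 was ru + + / + th se.
The two rarest classes, ru + se and + th +, are the double crossovers. Comparing them with the parentals, only the se allele has switched, so se is the middle locus and the order is th – se – ru.
Crossovers in the se–ru interval produce the single-crossover classes + + + and ru th se (144 + 183 = 327) plus the double crossovers (35).
RF(se–ru) = (327 + 35) / 1390 = 362/1390 = 0.2604 → 26.0 cM.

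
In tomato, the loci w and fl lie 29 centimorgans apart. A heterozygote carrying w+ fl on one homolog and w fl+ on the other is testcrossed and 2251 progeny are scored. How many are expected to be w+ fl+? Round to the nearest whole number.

326

A map distance of 29 centimorgans corresponds to a recombination frequency of 0.290.
The F1 is w+ fl / w fl+, so w+ fl+ is a recombinant gamete class with expected frequency r/2 = 0.290/2 = 0.1450.
Expected number = 0.1450 × 2251 = 326.39 ≈ 326.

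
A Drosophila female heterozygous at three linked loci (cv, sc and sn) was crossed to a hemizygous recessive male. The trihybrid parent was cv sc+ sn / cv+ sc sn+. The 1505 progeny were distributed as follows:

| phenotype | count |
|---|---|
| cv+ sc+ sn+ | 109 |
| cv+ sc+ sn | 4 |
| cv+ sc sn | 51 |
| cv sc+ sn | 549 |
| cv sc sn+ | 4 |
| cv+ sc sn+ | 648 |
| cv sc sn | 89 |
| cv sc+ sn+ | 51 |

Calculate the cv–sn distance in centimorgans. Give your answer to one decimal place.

The two rarest classes, cv+ sc+ sn and cv sc sn+, are the double crossovers. Comparing them with the parentals, only the cv allele has switched, so cv is the middle locus and the order is sc – cv – sn.
Crossovers in the cv–sn interval produce the single-crossover classes cv sc+ sn+ and cv+ sc sn (51 + 51 = 102) plus the double crossovers (8).
RF(cv–sn) = (102 + 8) / 1505 = 110/1505 = 0.0731 → 7.3 centimorgans.

7.3 centimorgans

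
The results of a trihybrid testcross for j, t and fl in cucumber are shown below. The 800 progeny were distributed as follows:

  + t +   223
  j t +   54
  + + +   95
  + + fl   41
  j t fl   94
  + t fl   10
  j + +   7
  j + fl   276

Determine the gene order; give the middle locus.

The two most frequent reciprocal classes, + t + and j + fl, are the parental types, so the F1 was + t + / j + fl.
The two rarest classes, + t fl and j + +, are the double crossovers. Comparing them with the parentals, only the fl allele has switched, so fl is the middle locus and the order is t – fl – j.

fl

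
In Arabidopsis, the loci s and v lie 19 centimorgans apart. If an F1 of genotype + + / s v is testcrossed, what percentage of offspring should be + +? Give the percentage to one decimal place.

40.5%

A map distance of 19 centimorgans corresponds to a recombination frequency of 0.190.
The F1 is + + / s v, so + + is a parental gamete class with expected frequency (1 − r)/2 = 0.810/2 = 0.4050.
That is 0.4050 = 40.5% of the progeny.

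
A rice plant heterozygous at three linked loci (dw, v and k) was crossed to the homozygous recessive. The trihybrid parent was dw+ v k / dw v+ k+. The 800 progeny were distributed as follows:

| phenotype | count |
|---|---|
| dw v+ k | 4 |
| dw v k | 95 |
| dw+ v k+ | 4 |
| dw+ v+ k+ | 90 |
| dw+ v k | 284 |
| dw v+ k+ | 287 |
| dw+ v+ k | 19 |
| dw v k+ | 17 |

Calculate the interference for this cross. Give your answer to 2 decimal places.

0.25

The two rarest classes, dw+ v k+ and dw v+ k, are the double crossovers. Comparing them with the parentals, only the k allele has switched, so k is the middle locus and the order is v – k – dw.
v–k: (36 + 8)/800 = 0.0550; k–dw: (185 + 8)/800 = 0.2412.
Expected DCO frequency = 0.0550 × 0.2412 ≈ 0.01327; observed = 8/800 ≈ 0.01000.
Coefficient of coincidence = 0.01000/0.01327 ≈ 0.75; interference = 1 − 0.75 = 0.25.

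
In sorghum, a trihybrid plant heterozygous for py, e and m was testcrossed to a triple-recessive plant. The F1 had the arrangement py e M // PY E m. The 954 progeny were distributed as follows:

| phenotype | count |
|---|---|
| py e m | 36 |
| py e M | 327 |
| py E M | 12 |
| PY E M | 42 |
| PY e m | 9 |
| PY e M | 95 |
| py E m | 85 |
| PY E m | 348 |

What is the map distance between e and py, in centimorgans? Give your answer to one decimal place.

21.1 centimorgans

The two rarest classes, py E M and PY e m, are the double crossovers. Comparing them with the parentals, only the e allele has switched, so e is the middle locus and the order is m – e – py.
Crossovers in the e–py interval produce the single-crossover classes PY e M and py E m (95 + 85 = 180) plus the double crossovers (21).
RF(e–py) = (180 + 21) / 954 = 201/954 = 0.2107 → 21.1 centimorgans.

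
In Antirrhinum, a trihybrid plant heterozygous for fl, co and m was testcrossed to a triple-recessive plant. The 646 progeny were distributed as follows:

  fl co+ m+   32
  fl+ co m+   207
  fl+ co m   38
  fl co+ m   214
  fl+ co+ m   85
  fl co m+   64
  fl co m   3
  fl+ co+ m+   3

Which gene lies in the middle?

co

The two most frequent reciprocal classes, fl+ co m+ and fl co+ m, are the parental types, so the F1 was fl+ co m+ / fl co+ m.
The two rarest classes, fl+ co+ m+ and fl co m, are the double crossovers. Comparing them with the parentals, only the co allele has switched, so co is the middle locus and the order is m – co – fl.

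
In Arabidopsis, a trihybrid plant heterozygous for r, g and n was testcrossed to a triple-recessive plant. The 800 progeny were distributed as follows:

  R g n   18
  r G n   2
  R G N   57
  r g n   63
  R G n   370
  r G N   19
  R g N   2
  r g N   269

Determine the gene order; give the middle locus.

The two most frequent reciprocal classes, r g N and R G n, are the parental types, so the F1 was r g N / R G n.
The two rarest classes, R g N and r G n, are the double crossovers. Comparing them with the parentals, only the r allele has switched, so r is the middle locus and the order is n – r – g.

r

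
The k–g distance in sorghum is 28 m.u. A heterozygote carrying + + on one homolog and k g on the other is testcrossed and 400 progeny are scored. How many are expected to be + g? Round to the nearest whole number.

56

A map distance of 28 m.u. corresponds to a recombination frequency of 0.280.
The F1 is + + / k g, so + g is a recombinant gamete class with expected frequency r/2 = 0.280/2 = 0.1400.
Expected number = 0.1400 × 400 = 56.00 ≈ 56.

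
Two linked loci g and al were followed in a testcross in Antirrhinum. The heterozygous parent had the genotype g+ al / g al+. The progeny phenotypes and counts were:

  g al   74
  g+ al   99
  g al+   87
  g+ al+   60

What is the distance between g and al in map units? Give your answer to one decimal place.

The recombinant classes are g+ al+ and g al: 60 + 74 = 134.
Recombination frequency = 134/320 = 0.4188 ≈ 41.9%, i.e. 41.9 map units.

41.9 map units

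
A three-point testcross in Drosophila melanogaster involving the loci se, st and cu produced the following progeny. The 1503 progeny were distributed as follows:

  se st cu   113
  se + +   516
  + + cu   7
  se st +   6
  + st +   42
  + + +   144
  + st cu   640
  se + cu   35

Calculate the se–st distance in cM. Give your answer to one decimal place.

The two most frequent reciprocal classes, + st cu and se + +, are the parental types, so the F1 was + st cu / se + +.
The two rarest classes, + + cu and se st +, are the double crossovers. Comparing them with the parentals, only the st allele has switched, so st is the middle locus and the order is se – st – cu.
Crossovers in the se–st interval produce the single-crossover classes se st cu and + + + (113 + 144 = 257) plus the double crossovers (13).
RF(se–st) = (257 + 13) / 1503 = 270/1503 = 0.1796 → 18.0 cM.

18.0 cM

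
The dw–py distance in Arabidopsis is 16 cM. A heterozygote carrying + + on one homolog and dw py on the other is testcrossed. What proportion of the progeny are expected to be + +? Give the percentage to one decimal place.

42.0%

A map distance of 16 cM corresponds to a recombination frequency of 0.160.
The F1 is + + / dw py, so + + is a parental gamete class with expected frequency (1 − r)/2 = 0.840/2 = 0.4200.
That is 0.4200 = 42.0% of the progeny.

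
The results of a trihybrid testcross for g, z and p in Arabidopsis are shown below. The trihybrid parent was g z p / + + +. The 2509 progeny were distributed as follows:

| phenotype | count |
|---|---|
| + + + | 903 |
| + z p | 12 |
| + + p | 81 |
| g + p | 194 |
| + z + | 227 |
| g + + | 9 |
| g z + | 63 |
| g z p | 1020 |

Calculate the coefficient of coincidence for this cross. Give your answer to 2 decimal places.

The two rarest classes, + z p and g + +, are the double crossovers. Comparing them with the parentals, only the g allele has switched, so g is the middle locus and the order is z – g – p.
z–g: (421 + 21)/2509 = 0.1762; g–p: (144 + 21)/2509 = 0.0658.
Expected DCO frequency = 0.1762 × 0.0658 ≈ 0.01159; observed = 21/2509 ≈ 0.00837.
Coefficient of coincidence = 0.00837/0.01159 ≈ 0.72.

0.72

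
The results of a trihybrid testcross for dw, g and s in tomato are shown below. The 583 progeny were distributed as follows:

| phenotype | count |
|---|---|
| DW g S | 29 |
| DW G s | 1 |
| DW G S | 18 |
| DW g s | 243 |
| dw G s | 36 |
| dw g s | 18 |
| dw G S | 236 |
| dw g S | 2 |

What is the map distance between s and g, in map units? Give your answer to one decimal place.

11.7 map units

The two most frequent reciprocal classes, DW g s and dw G S, are the parental types, so the F1 was DW g s / dw G S.
The two rarest classes, DW G s and dw g S, are the double crossovers. Comparing them with the parentals, only the g allele has switched, so g is the middle locus and the order is s – g – dw.
Crossovers in the s–g interval produce the single-crossover classes DW g S and dw G s (29 + 36 = 65) plus the double crossovers (3).
RF(s–g) = (65 + 3) / 583 = 68/583 = 0.1166 → 11.7 map units.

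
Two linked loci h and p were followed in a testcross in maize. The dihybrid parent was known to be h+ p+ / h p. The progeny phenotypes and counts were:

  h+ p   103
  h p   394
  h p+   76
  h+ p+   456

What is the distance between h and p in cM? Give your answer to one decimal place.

17.4 cM

The recombinant classes are h+ p and h p+: 103 + 76 = 179.
Recombination frequency = 179/1029 = 0.1740 ≈ 17.4%, i.e. 17.4 cM.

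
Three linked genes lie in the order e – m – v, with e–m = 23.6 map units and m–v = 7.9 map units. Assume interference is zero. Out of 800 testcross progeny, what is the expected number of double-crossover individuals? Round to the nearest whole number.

Map distances give recombination frequencies of 0.236 and 0.079 for the two intervals.
With no interference, expected double-crossover frequency = 0.236 × 0.079 = 0.01864.
Expected number = 0.01864 × 800 = 14.92 ≈ 15.

15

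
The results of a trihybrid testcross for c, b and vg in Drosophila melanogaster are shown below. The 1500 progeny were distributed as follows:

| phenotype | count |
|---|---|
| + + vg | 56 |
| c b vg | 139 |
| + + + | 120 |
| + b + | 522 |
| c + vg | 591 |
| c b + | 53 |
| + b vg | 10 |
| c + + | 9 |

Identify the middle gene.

The two most frequent reciprocal classes, c + vg and + b +, are the parental types, so the F1 was c + vg / + b +.
The two rarest classes, c + + and + b vg, are the double crossovers. Comparing them with the parentals, only the vg allele has switched, so vg is the middle locus and the order is b – vg – c.

vg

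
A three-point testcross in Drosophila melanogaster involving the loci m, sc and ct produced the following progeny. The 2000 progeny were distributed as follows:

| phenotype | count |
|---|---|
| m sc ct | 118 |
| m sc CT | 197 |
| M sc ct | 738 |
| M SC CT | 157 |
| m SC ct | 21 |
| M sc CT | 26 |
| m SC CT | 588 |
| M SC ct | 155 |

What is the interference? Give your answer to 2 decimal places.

The two most frequent reciprocal classes, M sc ct and m SC CT, are the parental types, so the F1 was M sc ct / m SC CT.
The two rarest classes, M sc CT and m SC ct, are the double crossovers. Comparing them with the parentals, only the ct allele has switched, so ct is the middle locus and the order is m – ct – sc.
m–ct: (275 + 47)/2000 = 0.1610; ct–sc: (352 + 47)/2000 = 0.1995.
Expected DCO frequency = 0.1610 × 0.1995 ≈ 0.03212; observed = 47/2000 ≈ 0.02350.
Coefficient of coincidence = 0.02350/0.03212 ≈ 0.73; interference = 1 − 0.73 = 0.27.

0.27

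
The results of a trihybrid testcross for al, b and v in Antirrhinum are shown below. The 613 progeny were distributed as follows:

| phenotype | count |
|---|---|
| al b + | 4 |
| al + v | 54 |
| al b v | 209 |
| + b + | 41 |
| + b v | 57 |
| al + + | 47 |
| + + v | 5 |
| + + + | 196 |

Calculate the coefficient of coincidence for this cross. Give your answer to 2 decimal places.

0.47

The two most frequent reciprocal classes, + + + and al b v, are the parental types, so the F1 was + + + / al b v.
The two rarest classes, + + v and al b +, are the double crossovers. Comparing them with the parentals, only the v allele has switched, so v is the middle locus and the order is b – v – al.
b–v: (95 + 9)/613 = 0.1697; v–al: (104 + 9)/613 = 0.1843.
Expected DCO frequency = 0.1697 × 0.1843 ≈ 0.03128; observed = 9/613 ≈ 0.01468.
Coefficient of coincidence = 0.01468/0.03128 ≈ 0.47.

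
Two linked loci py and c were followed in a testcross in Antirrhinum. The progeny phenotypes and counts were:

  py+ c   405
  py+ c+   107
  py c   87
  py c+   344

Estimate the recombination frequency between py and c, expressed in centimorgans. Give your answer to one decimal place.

20.6 centimorgans

The two most frequent classes, py+ c (405) and py c+ (344), are the parental types, so the F1 was py+ c / py c+.
The recombinant classes are py+ c+ and py c: 107 + 87 = 194.
Recombination frequency = 194/943 = 0.2057 ≈ 20.6%, i.e. 20.6 centimorgans.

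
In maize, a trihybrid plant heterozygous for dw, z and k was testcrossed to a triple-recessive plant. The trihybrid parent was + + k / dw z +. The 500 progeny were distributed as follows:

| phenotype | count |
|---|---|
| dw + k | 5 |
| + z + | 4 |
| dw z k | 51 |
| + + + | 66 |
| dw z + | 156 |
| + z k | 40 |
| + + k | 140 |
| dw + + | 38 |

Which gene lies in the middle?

The two rarest classes, dw + k and + z +, are the double crossovers. Comparing them with the parentals, only the dw allele has switched, so dw is the middle locus and the order is k – dw – z.

dw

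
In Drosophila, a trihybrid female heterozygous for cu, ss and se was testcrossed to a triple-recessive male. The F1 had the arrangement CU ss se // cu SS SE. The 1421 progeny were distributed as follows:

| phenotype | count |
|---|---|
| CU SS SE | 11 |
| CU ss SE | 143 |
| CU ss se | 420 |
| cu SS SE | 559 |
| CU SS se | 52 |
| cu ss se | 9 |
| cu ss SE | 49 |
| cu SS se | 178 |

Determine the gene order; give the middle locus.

The two rarest classes, cu ss se and CU SS SE, are the double crossovers. Comparing them with the parentals, only the cu allele has switched, so cu is the middle locus and the order is se – cu – ss.

cu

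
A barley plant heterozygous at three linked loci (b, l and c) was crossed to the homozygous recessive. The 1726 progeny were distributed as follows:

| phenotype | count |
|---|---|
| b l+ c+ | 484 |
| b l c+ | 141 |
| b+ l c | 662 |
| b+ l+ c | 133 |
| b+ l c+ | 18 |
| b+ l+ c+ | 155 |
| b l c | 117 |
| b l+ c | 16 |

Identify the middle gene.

The two most frequent reciprocal classes, b l+ c+ and b+ l c, are the parental types, so the F1 was b l+ c+ / b+ l c.
The two rarest classes, b l+ c and b+ l c+, are the double crossovers. Comparing them with the parentals, only the c allele has switched, so c is the middle locus and the order is l – c – b.

c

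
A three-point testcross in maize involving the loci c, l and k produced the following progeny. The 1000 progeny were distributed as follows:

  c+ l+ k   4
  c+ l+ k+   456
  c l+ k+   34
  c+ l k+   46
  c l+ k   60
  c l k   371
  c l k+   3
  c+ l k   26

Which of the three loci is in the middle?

The two most frequent reciprocal classes, c l k and c+ l+ k+, are the parental types, so the F1 was c l k / c+ l+ k+.
The two rarest classes, c l k+ and c+ l+ k, are the double crossovers. Comparing them with the parentals, only the k allele has switched, so k is the middle locus and the order is c – k – l.

k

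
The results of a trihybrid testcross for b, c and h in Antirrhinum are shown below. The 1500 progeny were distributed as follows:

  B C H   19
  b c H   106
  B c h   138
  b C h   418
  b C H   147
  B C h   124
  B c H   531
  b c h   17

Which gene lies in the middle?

c

The two most frequent reciprocal classes, b C h and B c H, are the parental types, so the F1 was b C h / B c H.
The two rarest classes, b c h and B C H, are the double crossovers. Comparing them with the parentals, only the c allele has switched, so c is the middle locus and the order is h – c – b.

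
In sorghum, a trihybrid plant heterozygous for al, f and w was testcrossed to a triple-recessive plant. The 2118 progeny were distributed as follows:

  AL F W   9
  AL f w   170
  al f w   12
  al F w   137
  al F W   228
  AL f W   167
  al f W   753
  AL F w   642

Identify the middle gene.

The two most frequent reciprocal classes, al f W and AL F w, are the parental types, so the F1 was al f W / AL F w.
The two rarest classes, al f w and AL F W, are the double crossovers. Comparing them with the parentals, only the w allele has switched, so w is the middle locus and the order is f – w – al.

w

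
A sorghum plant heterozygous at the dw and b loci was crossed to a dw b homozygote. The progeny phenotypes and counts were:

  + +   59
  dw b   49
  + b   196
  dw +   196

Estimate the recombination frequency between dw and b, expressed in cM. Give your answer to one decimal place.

21.6 cM

The two most frequent classes, + b (196) and dw + (196), are the parental types, so the F1 was + b / dw +.
The recombinant classes are + + and dw b: 59 + 49 = 108.
Recombination frequency = 108/500 = 0.2160 ≈ 21.6%, i.e. 21.6 cM.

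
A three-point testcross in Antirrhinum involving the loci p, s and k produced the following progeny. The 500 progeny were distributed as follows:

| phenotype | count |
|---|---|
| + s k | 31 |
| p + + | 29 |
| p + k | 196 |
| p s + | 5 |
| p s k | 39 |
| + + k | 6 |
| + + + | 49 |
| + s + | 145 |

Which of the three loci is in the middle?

p

The two most frequent reciprocal classes, p + k and + s +, are the parental types, so the F1 was p + k / + s +.
The two rarest classes, + + k and p s +, are the double crossovers. Comparing them with the parentals, only the p allele has switched, so p is the middle locus and the order is s – p – k.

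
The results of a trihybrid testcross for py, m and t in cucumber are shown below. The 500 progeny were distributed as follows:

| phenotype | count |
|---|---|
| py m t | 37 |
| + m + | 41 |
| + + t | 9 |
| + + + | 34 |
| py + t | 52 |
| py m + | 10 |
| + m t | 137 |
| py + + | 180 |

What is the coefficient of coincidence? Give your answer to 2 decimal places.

The two most frequent reciprocal classes, + m t and py + +, are the parental types, so the F1 was + m t / py + +.
The two rarest classes, + + t and py m +, are the double crossovers. Comparing them with the parentals, only the m allele has switched, so m is the middle locus and the order is t – m – py.
t–m: (93 + 19)/500 = 0.2240; m–py: (71 + 19)/500 = 0.1800.
Expected DCO frequency = 0.2240 × 0.1800 ≈ 0.04032; observed = 19/500 ≈ 0.03800.
Coefficient of coincidence = 0.03800/0.04032 ≈ 0.94.

0.94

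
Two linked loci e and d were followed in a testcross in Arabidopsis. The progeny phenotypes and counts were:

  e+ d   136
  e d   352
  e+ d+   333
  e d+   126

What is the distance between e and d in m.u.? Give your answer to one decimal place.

27.7 m.u.

The two most frequent classes, e+ d+ (333) and e d (352), are the parental types, so the F1 was e+ d+ / e d.
The recombinant classes are e+ d and e d+: 136 + 126 = 262.
Recombination frequency = 262/947 = 0.2767 ≈ 27.7%, i.e. 27.7 m.u.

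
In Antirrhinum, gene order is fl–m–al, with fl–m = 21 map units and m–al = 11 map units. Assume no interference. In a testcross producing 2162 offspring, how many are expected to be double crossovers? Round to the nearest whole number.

Map distances give recombination frequencies of 0.210 and 0.110 for the two intervals.
With no interference, expected double-crossover frequency = 0.210 × 0.110 = 0.02310.
Expected number = 0.02310 × 2162 = 49.94 ≈ 50.

50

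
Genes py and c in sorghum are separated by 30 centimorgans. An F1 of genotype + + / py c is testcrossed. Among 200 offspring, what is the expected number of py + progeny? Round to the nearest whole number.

A map distance of 30 centimorgans corresponds to a recombination frequency of 0.300.
The F1 is + + / py c, so py + is a recombinant gamete class with expected frequency r/2 = 0.300/2 = 0.1500.
Expected number = 0.1500 × 200 = 30.00 ≈ 30.

30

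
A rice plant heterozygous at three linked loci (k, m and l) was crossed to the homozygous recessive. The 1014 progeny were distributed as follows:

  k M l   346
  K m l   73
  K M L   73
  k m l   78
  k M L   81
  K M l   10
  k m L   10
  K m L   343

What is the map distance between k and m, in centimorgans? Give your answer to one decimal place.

The two most frequent reciprocal classes, K m L and k M l, are the parental types, so the F1 was K m L / k M l.
The two rarest classes, k m L and K M l, are the double crossovers. Comparing them with the parentals, only the k allele has switched, so k is the middle locus and the order is l – k – m.
Crossovers in the k–m interval produce the single-crossover classes K M L and k m l (73 + 78 = 151) plus the double crossovers (20).
RF(k–m) = (151 + 20) / 1014 = 171/1014 = 0.1686 → 16.9 centimorgans.

16.9 centimorgans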